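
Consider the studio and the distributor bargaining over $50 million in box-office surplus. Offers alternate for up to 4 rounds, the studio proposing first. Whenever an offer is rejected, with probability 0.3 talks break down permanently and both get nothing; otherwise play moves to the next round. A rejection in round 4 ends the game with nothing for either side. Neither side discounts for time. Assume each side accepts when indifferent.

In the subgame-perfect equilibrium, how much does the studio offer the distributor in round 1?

Round 4 (the distributor proposes): rejection yields 0 for the studio; the distributor offers 0 and keeps 50.
Round 3 (the studio proposes): rejecting gives the distributor an expected 0.7 × 50 = 35; the studio offers that and keeps 15.
Round 2 (the distributor proposes): rejecting gives the studio an expected 0.7 × 15 = 10.5, so the distributor offers 10.5, keeping 39.5.
Round 1 (the studio proposes): rejecting gives the distributor an expected 0.7 × 39.5 = 27.65; the studio offers that and keeps 22.35.

27.65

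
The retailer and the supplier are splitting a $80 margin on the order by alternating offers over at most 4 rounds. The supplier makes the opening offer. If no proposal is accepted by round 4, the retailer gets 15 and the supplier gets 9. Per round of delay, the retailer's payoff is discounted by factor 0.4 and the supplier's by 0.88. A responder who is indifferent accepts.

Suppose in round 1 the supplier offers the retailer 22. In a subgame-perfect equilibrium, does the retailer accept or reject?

Round 4 (the retailer proposes): the supplier gets 9 if talks fail, so the retailer offers 9 and keeps 71.
Round 3 (the supplier proposes): the retailer can get 71 next round, worth 0.4 × 71 = 28.4 now; the supplier offers that and keeps 51.6.
Round 2 (the retailer proposes): the supplier can get 51.6 next round, worth 0.88 × 51.6 = 45.408 now, so the retailer offers 45.408, keeping 34.592.
So by rejecting in round 1, the retailer gets 34.592 next round, worth 0.4 × 34.592 = 13.8368 now.
Offer 22 ≥ 13.8368, so the retailer accepts.

Accept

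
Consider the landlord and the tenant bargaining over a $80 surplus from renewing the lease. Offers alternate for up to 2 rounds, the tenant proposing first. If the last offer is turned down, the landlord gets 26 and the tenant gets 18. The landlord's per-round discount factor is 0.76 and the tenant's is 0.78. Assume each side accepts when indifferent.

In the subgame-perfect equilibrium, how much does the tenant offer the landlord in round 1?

Round 2 (the landlord proposes): the tenant gets 18 if talks fail, so the landlord offers 18 and keeps 62.
Round 1 (the tenant proposes): the landlord can get 62 next round, worth 0.76 × 62 = 47.12 now. The tenant offers 47.12 and keeps 80 − 47.12 = 32.88.

47.12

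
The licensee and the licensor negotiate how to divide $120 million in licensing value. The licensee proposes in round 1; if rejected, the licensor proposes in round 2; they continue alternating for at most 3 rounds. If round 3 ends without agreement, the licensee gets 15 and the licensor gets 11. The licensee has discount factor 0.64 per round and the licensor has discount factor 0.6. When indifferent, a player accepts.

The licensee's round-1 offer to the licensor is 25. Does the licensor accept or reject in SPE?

Reject

Work out the licensor's continuation value if the offer is rejected.
Round 3 (the licensee proposes): the licensor gets 11 if talks fail, so the licensee offers 11 and keeps 109.
Round 2 (the licensor proposes): the licensee can get 109 next round, worth 0.64 × 109 = 69.76 now; the licensor offers that and keeps 50.24.
So by rejecting in round 1, the licensor gets 50.24 next round, worth 0.6 × 50.24 = 30.144 now.
Offer 25 < 30.144, so the licensor rejects.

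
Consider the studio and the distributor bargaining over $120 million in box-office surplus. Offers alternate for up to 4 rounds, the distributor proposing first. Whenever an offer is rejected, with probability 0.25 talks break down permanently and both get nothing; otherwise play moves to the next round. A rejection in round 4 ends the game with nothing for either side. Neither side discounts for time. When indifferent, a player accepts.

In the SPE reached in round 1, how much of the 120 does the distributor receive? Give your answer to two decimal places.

Round 4 (the studio proposes): the distributor will accept anything ≥ 0, so the studio offers 0 and keeps 120.
Round 3 (the distributor proposes): rejecting gives the studio an expected 0.75 × 120 = 90, so the distributor offers 90, keeping 30.
Round 2 (the studio proposes): rejecting gives the distributor an expected 0.75 × 30 = 22.5; the studio offers that and keeps 97.5.
Round 1 (the distributor proposes): rejecting gives the studio an expected 0.75 × 97.5 = 73.125; the distributor offers that and keeps 46.875.

46.88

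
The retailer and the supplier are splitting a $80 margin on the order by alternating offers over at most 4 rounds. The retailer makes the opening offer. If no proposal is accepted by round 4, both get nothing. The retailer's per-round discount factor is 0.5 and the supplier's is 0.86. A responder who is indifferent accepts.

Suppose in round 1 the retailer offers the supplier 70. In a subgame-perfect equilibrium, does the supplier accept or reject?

Round 4 (the supplier proposes): the retailer will accept anything ≥ 0, so the supplier offers 0 and keeps 80.
Round 3 (the retailer proposes): the supplier can get 80 next round, worth 0.86 × 80 = 68.8 now. The retailer offers 68.8 and keeps 80 − 68.8 = 11.2.
Round 2 (the supplier proposes): the retailer can get 11.2 next round, worth 0.5 × 11.2 = 5.6 now; the supplier offers that and keeps 74.4.
So by rejecting in round 1, the supplier gets 74.4 next round, worth 0.86 × 74.4 = 63.984 now.
Offer 70 ≥ 63.984, so the supplier accepts.

Accept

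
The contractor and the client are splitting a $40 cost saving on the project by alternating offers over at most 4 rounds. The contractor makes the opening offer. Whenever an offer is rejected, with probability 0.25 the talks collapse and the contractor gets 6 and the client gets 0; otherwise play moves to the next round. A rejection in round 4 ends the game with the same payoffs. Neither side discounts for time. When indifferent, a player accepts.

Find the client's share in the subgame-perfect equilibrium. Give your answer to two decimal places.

By backward induction:
Round 4 (the client proposes): the contractor gets 6 if talks fail, so the client offers 6 and keeps 34.
Round 3 (the contractor proposes): rejecting gives the client an expected 0.75 × 34 = 25.5. The contractor offers 25.5 and keeps 40 − 25.5 = 14.5.
Round 2 (the client proposes): rejecting gives the contractor an expected 0.75 × 14.5 + 0.25 × 6 = 12.375; the client offers that and keeps 27.625.
Round 1 (the contractor proposes): rejecting gives the client an expected 0.75 × 27.625 = 20.71875; the contractor offers that and keeps 19.28125.

20.72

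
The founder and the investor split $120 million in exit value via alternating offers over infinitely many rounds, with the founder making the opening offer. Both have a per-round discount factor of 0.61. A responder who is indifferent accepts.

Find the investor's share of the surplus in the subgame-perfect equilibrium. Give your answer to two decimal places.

In a stationary SPE each proposer offers the other exactly their discounted continuation value.
If the founder keeps x when proposing and the investor keeps y when proposing, then x = 120 − 0.61y and y = 120 − 0.61x.
Solving: x = 120(1 − 0.61) / (1 − 0.61·0.61) = 46.8 / 0.6279 ≈ 74.5342.
The investor gets 120 − 74.5342 ≈ 45.4658.

45.47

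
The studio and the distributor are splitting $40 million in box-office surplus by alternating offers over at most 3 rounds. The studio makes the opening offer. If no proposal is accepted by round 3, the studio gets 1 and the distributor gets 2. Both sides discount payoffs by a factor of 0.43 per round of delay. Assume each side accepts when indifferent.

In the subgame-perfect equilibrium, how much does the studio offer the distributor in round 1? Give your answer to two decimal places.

10.17

Round 3 (the studio proposes): the distributor gets 2 if talks fail, so the studio offers 2 and keeps 38.
Round 2 (the distributor proposes): the studio can get 38 next round, worth 0.43 × 38 = 16.34 now, so the distributor offers 16.34, keeping 23.66.
Round 1 (the studio proposes): the distributor can get 23.66 next round, worth 0.43 × 23.66 = 10.1738 now, so the studio offers 10.1738, keeping 29.8262.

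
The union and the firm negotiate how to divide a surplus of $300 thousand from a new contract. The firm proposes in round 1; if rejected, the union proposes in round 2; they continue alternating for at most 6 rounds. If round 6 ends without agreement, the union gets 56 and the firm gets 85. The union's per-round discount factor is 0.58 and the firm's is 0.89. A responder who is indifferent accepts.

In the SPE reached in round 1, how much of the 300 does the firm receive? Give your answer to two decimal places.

237.75

Round 6 (the union proposes): the firm gets 85 if talks fail, so the union offers 85 and keeps 215.
Round 5 (the firm proposes): the union can get 215 next round, worth 0.58 × 215 = 124.7 now; the firm offers that and keeps 175.3.
Round 4 (the union proposes): the firm can get 175.3 next round, worth 0.89 × 175.3 = 156.017 now, so the union offers 156.017, keeping 143.983.
Round 3 (the firm proposes): the union can get 143.983 next round, worth 0.58 × 143.983 = 83.51014 now. The firm offers 83.51014 and keeps 300 − 83.51014 = 216.48986.
Round 2 (the union proposes): the firm can get 216.48986 next round, worth 0.89 × 216.48986 = 192.6759754 now; the union offers that and keeps 107.3240246.
Round 1 (the firm proposes): the union can get 107.3240246 next round, worth 0.58 × 107.3240246 = 62.247934268 now, so the firm offers 62.247934268, keeping 237.752065732.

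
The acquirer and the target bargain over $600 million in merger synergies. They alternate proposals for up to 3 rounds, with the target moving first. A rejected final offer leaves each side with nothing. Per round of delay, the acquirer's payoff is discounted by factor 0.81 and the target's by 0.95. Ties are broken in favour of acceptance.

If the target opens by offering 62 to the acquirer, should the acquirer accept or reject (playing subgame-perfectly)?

Round 3 (the target proposes): rejection yields 0 for the acquirer; the target offers 0 and keeps 600.
Round 2 (the acquirer proposes): the target can get 600 next round, worth 0.95 × 600 = 570 now, so the acquirer offers 570, keeping 30.
So by rejecting in round 1, the acquirer gets 30 next round, worth 0.81 × 30 = 24.3 now.
Offer 62 ≥ 24.3, so the acquirer accepts.

Accept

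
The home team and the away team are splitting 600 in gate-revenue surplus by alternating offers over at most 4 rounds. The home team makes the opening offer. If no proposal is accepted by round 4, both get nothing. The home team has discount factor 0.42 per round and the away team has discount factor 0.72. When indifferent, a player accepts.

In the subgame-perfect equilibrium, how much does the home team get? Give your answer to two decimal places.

Round 4 (the away team proposes): rejection yields 0 for the home team; the away team offers 0 and keeps 600.
Round 3 (the home team proposes): the away team can get 600 next round, worth 0.72 × 600 = 432 now; the home team offers that and keeps 168.
Round 2 (the away team proposes): the home team can get 168 next round, worth 0.42 × 168 = 70.56 now; the away team offers that and keeps 529.44.
Round 1 (the home team proposes): the away team can get 529.44 next round, worth 0.72 × 529.44 = 381.1968 now. The home team offers 381.1968 and keeps 600 − 381.1968 = 218.8032.

218.80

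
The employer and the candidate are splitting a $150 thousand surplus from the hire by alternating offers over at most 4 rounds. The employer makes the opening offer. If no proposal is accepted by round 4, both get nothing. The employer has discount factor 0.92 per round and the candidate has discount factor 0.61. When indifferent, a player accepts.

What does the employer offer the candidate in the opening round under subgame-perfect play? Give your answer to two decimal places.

58.67

Round 4 (the candidate proposes): the employer will accept anything ≥ 0, so the candidate offers 0 and keeps 150.
Round 3 (the employer proposes): the candidate can get 150 next round, worth 0.61 × 150 = 91.5 now; the employer offers that and keeps 58.5.
Round 2 (the candidate proposes): the employer can get 58.5 next round, worth 0.92 × 58.5 = 53.82 now; the candidate offers that and keeps 96.18.
Round 1 (the employer proposes): the candidate can get 96.18 next round, worth 0.61 × 96.18 = 58.6698 now. The employer offers 58.6698 and keeps 150 − 58.6698 = 91.3302.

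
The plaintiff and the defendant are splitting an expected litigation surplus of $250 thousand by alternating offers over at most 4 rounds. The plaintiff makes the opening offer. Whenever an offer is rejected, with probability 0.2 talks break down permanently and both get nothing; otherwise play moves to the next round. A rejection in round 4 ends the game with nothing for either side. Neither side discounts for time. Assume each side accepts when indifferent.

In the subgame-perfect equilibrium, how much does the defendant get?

By backward induction:
Round 4 (the defendant proposes): the plaintiff will accept anything ≥ 0, so the defendant offers 0 and keeps 250.
Round 3 (the plaintiff proposes): rejecting gives the defendant an expected 0.8 × 250 = 200; the plaintiff offers that and keeps 50.
Round 2 (the defendant proposes): rejecting gives the plaintiff an expected 0.8 × 50 = 40; the defendant offers that and keeps 210.
Round 1 (the plaintiff proposes): rejecting gives the defendant an expected 0.8 × 210 = 168; the plaintiff offers that and keeps 82.

168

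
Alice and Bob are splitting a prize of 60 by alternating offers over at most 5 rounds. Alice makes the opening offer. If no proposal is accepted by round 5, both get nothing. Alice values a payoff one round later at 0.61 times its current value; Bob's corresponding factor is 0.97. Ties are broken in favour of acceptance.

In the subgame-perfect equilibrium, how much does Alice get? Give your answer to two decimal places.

Solve by backward induction from round 5.
Round 5 (Alice proposes): rejection yields 0 for Bob; Alice offers 0 and keeps 60.
Round 4 (Bob proposes): Alice can get 60 next round, worth 0.61 × 60 = 36.6 now. Bob offers 36.6 and keeps 60 − 36.6 = 23.4.
Round 3 (Alice proposes): Bob can get 23.4 next round, worth 0.97 × 23.4 = 22.698 now; Alice offers that and keeps 37.302.
Round 2 (Bob proposes): Alice can get 37.302 next round, worth 0.61 × 37.302 = 22.75422 now; Bob offers that and keeps 37.24578.
Round 1 (Alice proposes): Bob can get 37.24578 next round, worth 0.97 × 37.24578 = 36.1284066 now, so Alice offers 36.1284066, keeping 23.8715934.

23.87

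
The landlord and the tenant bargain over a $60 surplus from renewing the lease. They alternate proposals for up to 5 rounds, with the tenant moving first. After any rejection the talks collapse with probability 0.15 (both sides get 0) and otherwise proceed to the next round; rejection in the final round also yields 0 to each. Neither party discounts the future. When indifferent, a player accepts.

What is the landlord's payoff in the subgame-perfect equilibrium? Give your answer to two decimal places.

Round 5 (the tenant proposes): the landlord will accept anything ≥ 0, so the tenant offers 0 and keeps 60.
Round 4 (the landlord proposes): rejecting gives the tenant an expected 0.85 × 60 = 51, so the landlord offers 51, keeping 9.
Round 3 (the tenant proposes): rejecting gives the landlord an expected 0.85 × 9 = 7.65. The tenant offers 7.65 and keeps 60 − 7.65 = 52.35.
Round 2 (the landlord proposes): rejecting gives the tenant an expected 0.85 × 52.35 = 44.4975; the landlord offers that and keeps 15.5025.
Round 1 (the tenant proposes): rejecting gives the landlord an expected 0.85 × 15.5025 = 13.177125. The tenant offers 13.177125 and keeps 60 − 13.177125 = 46.822875.

13.18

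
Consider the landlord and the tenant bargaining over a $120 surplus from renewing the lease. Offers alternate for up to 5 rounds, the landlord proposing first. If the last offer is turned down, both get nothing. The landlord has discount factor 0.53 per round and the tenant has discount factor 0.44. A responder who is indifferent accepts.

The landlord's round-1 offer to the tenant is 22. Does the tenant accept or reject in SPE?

Reject

Work out the tenant's continuation value if the offer is rejected.
Round 5 (the landlord proposes): the tenant will accept anything ≥ 0, so the landlord offers 0 and keeps 120.
Round 4 (the tenant proposes): the landlord can get 120 next round, worth 0.53 × 120 = 63.6 now; the tenant offers that and keeps 56.4.
Round 3 (the landlord proposes): the tenant can get 56.4 next round, worth 0.44 × 56.4 = 24.816 now; the landlord offers that and keeps 95.184.
Round 2 (the tenant proposes): the landlord can get 95.184 next round, worth 0.53 × 95.184 = 50.44752 now, so the tenant offers 50.44752, keeping 69.55248.
So by rejecting in round 1, the tenant gets 69.55248 next round, worth 0.44 × 69.55248 = 30.6030912 now.
Offer 22 < 30.6030912, so the tenant rejects.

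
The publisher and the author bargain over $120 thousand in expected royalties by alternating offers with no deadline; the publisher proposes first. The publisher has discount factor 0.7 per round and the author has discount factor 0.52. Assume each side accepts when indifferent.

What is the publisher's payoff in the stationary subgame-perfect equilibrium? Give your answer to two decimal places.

90.57

Let x be the publisher's share when the publisher proposes and y be the author's share when the author proposes.
The author accepts iff offered ≥ 0.52·y, so x = 120 − 0.52y. Symmetrically y = 120 − 0.7x.
Substituting: x = 120 − 0.52(120 − 0.7x), giving x(1 − 0.7·0.52) = 120(1 − 0.52).
So x = 120 × 0.48 / 0.636 ≈ 90.5660, and the author receives 120 − x ≈ 29.4340.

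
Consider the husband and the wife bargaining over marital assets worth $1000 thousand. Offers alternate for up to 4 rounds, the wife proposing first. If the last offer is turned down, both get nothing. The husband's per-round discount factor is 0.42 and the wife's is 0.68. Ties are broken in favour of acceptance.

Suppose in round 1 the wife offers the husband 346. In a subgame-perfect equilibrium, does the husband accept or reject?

Accept

Round 4 (the husband proposes): the wife will accept anything ≥ 0, so the husband offers 0 and keeps 1000.
Round 3 (the wife proposes): the husband can get 1000 next round, worth 0.42 × 1000 = 420 now; the wife offers that and keeps 580.
Round 2 (the husband proposes): the wife can get 580 next round, worth 0.68 × 580 = 394.4 now; the husband offers that and keeps 605.6.
So by rejecting in round 1, the husband gets 605.6 next round, worth 0.42 × 605.6 = 254.352 now.
Offer 346 ≥ 254.352, so the husband accepts.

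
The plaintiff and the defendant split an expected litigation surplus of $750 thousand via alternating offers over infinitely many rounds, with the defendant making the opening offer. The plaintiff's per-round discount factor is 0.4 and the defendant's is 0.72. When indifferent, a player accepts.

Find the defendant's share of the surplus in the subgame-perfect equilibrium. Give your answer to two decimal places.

When the defendant proposes, the plaintiff accepts any offer worth at least 0.4 times what the plaintiff would get by proposing next round; and vice versa.
This gives x = 750 − 0.4y and y = 750 − 0.72x, where x and y are each side's share when it proposes.
Hence (1 − 0.4·0.72)x = 750(1 − 0.4), i.e. 0.712·x = 450.
x ≈ 632.0225; the plaintiff's share is 750 − x ≈ 117.9775.

632.02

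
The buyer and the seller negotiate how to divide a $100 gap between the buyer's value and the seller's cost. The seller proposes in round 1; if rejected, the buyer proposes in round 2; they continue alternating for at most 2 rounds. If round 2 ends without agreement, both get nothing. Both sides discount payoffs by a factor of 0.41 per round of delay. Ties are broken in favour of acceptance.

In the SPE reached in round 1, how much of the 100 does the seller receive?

59

Round 2 (the buyer proposes): rejection yields 0 for the seller; the buyer offers 0 and keeps 100.
Round 1 (the seller proposes): the buyer can get 100 next round, worth 0.41 × 100 = 41 now; the seller offers that and keeps 59.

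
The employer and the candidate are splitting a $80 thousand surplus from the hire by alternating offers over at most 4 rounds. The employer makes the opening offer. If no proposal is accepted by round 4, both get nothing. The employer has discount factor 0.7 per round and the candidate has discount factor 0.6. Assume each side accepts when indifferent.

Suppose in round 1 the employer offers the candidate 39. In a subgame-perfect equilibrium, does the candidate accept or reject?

Accept

Round 4 (the candidate proposes): the employer will accept anything ≥ 0, so the candidate offers 0 and keeps 80.
Round 3 (the employer proposes): the candidate can get 80 next round, worth 0.6 × 80 = 48 now; the employer offers that and keeps 32.
Round 2 (the candidate proposes): the employer can get 32 next round, worth 0.7 × 32 = 22.4 now; the candidate offers that and keeps 57.6.
So by rejecting in round 1, the candidate gets 57.6 next round, worth 0.6 × 57.6 = 34.56 now.
Offer 39 ≥ 34.56, so the candidate accepts.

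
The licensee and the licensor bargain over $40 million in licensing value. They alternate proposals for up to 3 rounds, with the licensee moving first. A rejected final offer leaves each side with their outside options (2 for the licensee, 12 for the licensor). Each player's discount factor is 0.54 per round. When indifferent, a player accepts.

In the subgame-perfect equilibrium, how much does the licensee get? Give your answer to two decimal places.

26.56

Round 3 (the licensee proposes): the licensor gets 12 if talks fail, so the licensee offers 12 and keeps 28.
Round 2 (the licensor proposes): the licensee can get 28 next round, worth 0.54 × 28 = 15.12 now, so the licensor offers 15.12, keeping 24.88.
Round 1 (the licensee proposes): the licensor can get 24.88 next round, worth 0.54 × 24.88 = 13.4352 now. The licensee offers 13.4352 and keeps 40 − 13.4352 = 26.5648.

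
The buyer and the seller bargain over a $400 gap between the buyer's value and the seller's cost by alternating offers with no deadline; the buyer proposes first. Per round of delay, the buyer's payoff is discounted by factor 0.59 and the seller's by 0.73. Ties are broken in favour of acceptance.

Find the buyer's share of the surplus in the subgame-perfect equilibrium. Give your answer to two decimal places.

Let x be the buyer's share when the buyer proposes and y be the seller's share when the seller proposes.
The seller accepts iff offered ≥ 0.73·y, so x = 400 − 0.73y. Symmetrically y = 400 − 0.59x.
Substituting: x = 400 − 0.73(400 − 0.59x), giving x(1 − 0.59·0.73) = 400(1 − 0.73).
So x = 400 × 0.27 / 0.5693 ≈ 189.7067, and the seller receives 400 − x ≈ 210.2933.

189.71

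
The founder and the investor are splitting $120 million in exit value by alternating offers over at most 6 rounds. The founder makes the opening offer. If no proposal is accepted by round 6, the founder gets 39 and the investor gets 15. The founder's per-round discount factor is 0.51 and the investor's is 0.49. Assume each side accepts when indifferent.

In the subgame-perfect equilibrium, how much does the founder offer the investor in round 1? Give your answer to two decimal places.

38.49

Work backward from the last round.
Round 6 (the investor proposes): the founder gets 39 if talks fail, so the investor offers 39 and keeps 81.
Round 5 (the founder proposes): the investor can get 81 next round, worth 0.49 × 81 = 39.69 now; the founder offers that and keeps 80.31.
Round 4 (the investor proposes): the founder can get 80.31 next round, worth 0.51 × 80.31 = 40.9581 now; the investor offers that and keeps 79.0419.
Round 3 (the founder proposes): the investor can get 79.0419 next round, worth 0.49 × 79.0419 = 38.730531 now; the founder offers that and keeps 81.269469.
Round 2 (the investor proposes): the founder can get 81.269469 next round, worth 0.51 × 81.269469 = 41.44742919 now. The investor offers 41.44742919 and keeps 120 − 41.44742919 = 78.55257081.
Round 1 (the founder proposes): the investor can get 78.55257081 next round, worth 0.49 × 78.55257081 = 38.4907596969 now, so the founder offers 38.4907596969, keeping 81.5092403031.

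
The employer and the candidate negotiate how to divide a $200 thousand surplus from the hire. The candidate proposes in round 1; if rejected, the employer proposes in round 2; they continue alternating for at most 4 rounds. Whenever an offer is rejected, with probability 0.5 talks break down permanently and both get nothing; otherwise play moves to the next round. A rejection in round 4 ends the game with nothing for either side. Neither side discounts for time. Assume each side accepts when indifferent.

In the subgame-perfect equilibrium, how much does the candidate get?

Round 4 (the employer proposes): the candidate will accept anything ≥ 0, so the employer offers 0 and keeps 200.
Round 3 (the candidate proposes): rejecting gives the employer an expected 0.5 × 200 = 100, so the candidate offers 100, keeping 100.
Round 2 (the employer proposes): rejecting gives the candidate an expected 0.5 × 100 = 50. The employer offers 50 and keeps 200 − 50 = 150.
Round 1 (the candidate proposes): rejecting gives the employer an expected 0.5 × 150 = 75. The candidate offers 75 and keeps 200 − 75 = 125.

125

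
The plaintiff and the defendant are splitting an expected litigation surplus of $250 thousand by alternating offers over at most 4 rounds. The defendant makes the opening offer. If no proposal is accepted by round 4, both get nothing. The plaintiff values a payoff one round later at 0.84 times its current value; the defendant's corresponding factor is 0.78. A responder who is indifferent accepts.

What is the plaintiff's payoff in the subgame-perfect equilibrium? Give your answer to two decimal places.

Work backward from the last round.
Round 4 (the plaintiff proposes): rejection yields 0 for the defendant; the plaintiff offers 0 and keeps 250.
Round 3 (the defendant proposes): the plaintiff can get 250 next round, worth 0.84 × 250 = 210 now, so the defendant offers 210, keeping 40.
Round 2 (the plaintiff proposes): the defendant can get 40 next round, worth 0.78 × 40 = 31.2 now. The plaintiff offers 31.2 and keeps 250 − 31.2 = 218.8.
Round 1 (the defendant proposes): the plaintiff can get 218.8 next round, worth 0.84 × 218.8 = 183.792 now, so the defendant offers 183.792, keeping 66.208.

183.79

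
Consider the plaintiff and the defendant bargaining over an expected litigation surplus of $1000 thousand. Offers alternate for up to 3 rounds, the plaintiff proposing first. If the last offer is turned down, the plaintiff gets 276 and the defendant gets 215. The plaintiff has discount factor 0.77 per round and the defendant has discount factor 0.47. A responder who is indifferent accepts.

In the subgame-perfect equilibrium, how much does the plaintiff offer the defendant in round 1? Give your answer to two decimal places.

185.91

Round 3 (the plaintiff proposes): the defendant gets 215 if talks fail, so the plaintiff offers 215 and keeps 785.
Round 2 (the defendant proposes): the plaintiff can get 785 next round, worth 0.77 × 785 = 604.45 now. The defendant offers 604.45 and keeps 1000 − 604.45 = 395.55.
Round 1 (the plaintiff proposes): the defendant can get 395.55 next round, worth 0.47 × 395.55 = 185.9085 now, so the plaintiff offers 185.9085, keeping 814.0915.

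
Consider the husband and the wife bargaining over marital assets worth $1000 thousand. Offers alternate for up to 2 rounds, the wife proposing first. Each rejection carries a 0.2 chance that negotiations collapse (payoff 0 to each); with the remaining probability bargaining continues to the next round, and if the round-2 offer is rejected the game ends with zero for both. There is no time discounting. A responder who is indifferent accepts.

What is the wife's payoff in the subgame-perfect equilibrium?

By backward induction:
Round 2 (the husband proposes): rejection yields 0 for the wife; the husband offers 0 and keeps 1000.
Round 1 (the wife proposes): rejecting gives the husband an expected 0.8 × 1000 = 800; the wife offers that and keeps 200.

200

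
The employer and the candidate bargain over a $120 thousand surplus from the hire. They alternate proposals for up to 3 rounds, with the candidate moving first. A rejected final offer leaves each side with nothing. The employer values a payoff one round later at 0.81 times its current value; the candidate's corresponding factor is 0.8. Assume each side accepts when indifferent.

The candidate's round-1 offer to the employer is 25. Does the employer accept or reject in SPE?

Accept

Work out the employer's continuation value if the offer is rejected.
Round 3 (the candidate proposes): the employer will accept anything ≥ 0, so the candidate offers 0 and keeps 120.
Round 2 (the employer proposes): the candidate can get 120 next round, worth 0.8 × 120 = 96 now; the employer offers that and keeps 24.
So by rejecting in round 1, the employer gets 24 next round, worth 0.81 × 24 = 19.44 now.
Offer 25 ≥ 19.44, so the employer accepts.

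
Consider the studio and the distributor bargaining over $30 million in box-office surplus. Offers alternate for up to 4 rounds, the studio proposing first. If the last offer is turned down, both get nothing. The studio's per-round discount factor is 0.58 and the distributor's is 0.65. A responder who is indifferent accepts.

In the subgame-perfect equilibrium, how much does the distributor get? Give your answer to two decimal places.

15.54

Round 4 (the distributor proposes): rejection yields 0 for the studio; the distributor offers 0 and keeps 30.
Round 3 (the studio proposes): the distributor can get 30 next round, worth 0.65 × 30 = 19.5 now; the studio offers that and keeps 10.5.
Round 2 (the distributor proposes): the studio can get 10.5 next round, worth 0.58 × 10.5 = 6.09 now, so the distributor offers 6.09, keeping 23.91.
Round 1 (the studio proposes): the distributor can get 23.91 next round, worth 0.65 × 23.91 = 15.5415 now; the studio offers that and keeps 14.4585.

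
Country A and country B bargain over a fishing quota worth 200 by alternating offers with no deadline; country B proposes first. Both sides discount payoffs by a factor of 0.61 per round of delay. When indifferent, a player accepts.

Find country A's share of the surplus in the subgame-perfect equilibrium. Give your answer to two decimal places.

75.78

Let x be country B's share when country B proposes and y be country A's share when country A proposes.
Country A accepts iff offered ≥ 0.61·y, so x = 200 − 0.61y. Symmetrically y = 200 − 0.61x.
Substituting: x = 200 − 0.61(200 − 0.61x), giving x(1 − 0.61·0.61) = 200(1 − 0.61).
So x = 200 × 0.39 / 0.6279 ≈ 124.2236, and country A receives 200 − x ≈ 75.7764.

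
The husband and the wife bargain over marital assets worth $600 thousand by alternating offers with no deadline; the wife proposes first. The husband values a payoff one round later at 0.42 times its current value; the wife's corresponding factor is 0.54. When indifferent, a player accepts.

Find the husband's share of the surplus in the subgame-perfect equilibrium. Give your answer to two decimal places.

In a stationary SPE each proposer offers the other exactly their discounted continuation value.
If the wife keeps x when proposing and the husband keeps y when proposing, then x = 600 − 0.42y and y = 600 − 0.54x.
Solving: x = 600(1 − 0.42) / (1 − 0.54·0.42) = 348 / 0.7732 ≈ 450.0776.
The husband gets 600 − 450.0776 ≈ 149.9224.

149.92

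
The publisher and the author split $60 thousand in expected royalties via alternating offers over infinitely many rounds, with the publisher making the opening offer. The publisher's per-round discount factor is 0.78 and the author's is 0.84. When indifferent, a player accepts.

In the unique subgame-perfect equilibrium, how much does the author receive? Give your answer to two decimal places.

When the publisher proposes, the author accepts any offer worth at least 0.84 times what the author would get by proposing next round; and vice versa.
This gives x = 60 − 0.84y and y = 60 − 0.78x, where x and y are each side's share when it proposes.
Hence (1 − 0.84·0.78)x = 60(1 − 0.84), i.e. 0.3448·x = 9.6.
x ≈ 27.8422; the author's share is 60 − x ≈ 32.1578.

32.16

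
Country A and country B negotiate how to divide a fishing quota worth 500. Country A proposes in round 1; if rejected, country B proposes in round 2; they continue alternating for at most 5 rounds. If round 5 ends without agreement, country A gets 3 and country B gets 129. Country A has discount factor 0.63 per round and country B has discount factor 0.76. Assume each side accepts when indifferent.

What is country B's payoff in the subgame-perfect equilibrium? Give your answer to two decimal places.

237.49

Round 5 (country A proposes): country B gets 129 if talks fail, so country A offers 129 and keeps 371.
Round 4 (country B proposes): country A can get 371 next round, worth 0.63 × 371 = 233.73 now. Country B offers 233.73 and keeps 500 − 233.73 = 266.27.
Round 3 (country A proposes): country B can get 266.27 next round, worth 0.76 × 266.27 = 202.3652 now; country A offers that and keeps 297.6348.
Round 2 (country B proposes): country A can get 297.6348 next round, worth 0.63 × 297.6348 = 187.509924 now. Country B offers 187.509924 and keeps 500 − 187.509924 = 312.490076.
Round 1 (country A proposes): country B can get 312.490076 next round, worth 0.76 × 312.490076 = 237.49245776 now. Country A offers 237.49245776 and keeps 500 − 237.49245776 = 262.50754224.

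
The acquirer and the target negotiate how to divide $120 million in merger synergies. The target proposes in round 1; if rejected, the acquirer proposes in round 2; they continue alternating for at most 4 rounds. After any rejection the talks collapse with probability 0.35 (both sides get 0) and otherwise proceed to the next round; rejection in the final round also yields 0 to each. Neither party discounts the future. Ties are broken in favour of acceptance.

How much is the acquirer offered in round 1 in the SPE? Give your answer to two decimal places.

60.26

Round 4 (the acquirer proposes): the target will accept anything ≥ 0, so the acquirer offers 0 and keeps 120.
Round 3 (the target proposes): rejecting gives the acquirer an expected 0.65 × 120 = 78; the target offers that and keeps 42.
Round 2 (the acquirer proposes): rejecting gives the target an expected 0.65 × 42 = 27.3; the acquirer offers that and keeps 92.7.
Round 1 (the target proposes): rejecting gives the acquirer an expected 0.65 × 92.7 = 60.255, so the target offers 60.255, keeping 59.745.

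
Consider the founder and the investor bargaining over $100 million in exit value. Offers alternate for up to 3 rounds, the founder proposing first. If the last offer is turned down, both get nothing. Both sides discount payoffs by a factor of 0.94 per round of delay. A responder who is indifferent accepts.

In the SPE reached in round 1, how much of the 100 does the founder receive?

94.36

Solve by backward induction from round 3.
Round 3 (the founder proposes): rejection yields 0 for the investor; the founder offers 0 and keeps 100.
Round 2 (the investor proposes): the founder can get 100 next round, worth 0.94 × 100 = 94 now. The investor offers 94 and keeps 100 − 94 = 6.
Round 1 (the founder proposes): the investor can get 6 next round, worth 0.94 × 6 = 5.64 now, so the founder offers 5.64, keeping 94.36.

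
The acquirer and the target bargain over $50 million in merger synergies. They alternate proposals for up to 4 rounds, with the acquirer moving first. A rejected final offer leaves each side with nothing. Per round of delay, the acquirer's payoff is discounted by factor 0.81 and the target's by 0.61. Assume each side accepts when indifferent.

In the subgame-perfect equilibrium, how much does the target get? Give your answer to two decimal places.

Work backward from the last round.
Round 4 (the target proposes): the acquirer will accept anything ≥ 0, so the target offers 0 and keeps 50.
Round 3 (the acquirer proposes): the target can get 50 next round, worth 0.61 × 50 = 30.5 now, so the acquirer offers 30.5, keeping 19.5.
Round 2 (the target proposes): the acquirer can get 19.5 next round, worth 0.81 × 19.5 = 15.795 now; the target offers that and keeps 34.205.
Round 1 (the acquirer proposes): the target can get 34.205 next round, worth 0.61 × 34.205 = 20.86505 now, so the acquirer offers 20.86505, keeping 29.13495.

20.87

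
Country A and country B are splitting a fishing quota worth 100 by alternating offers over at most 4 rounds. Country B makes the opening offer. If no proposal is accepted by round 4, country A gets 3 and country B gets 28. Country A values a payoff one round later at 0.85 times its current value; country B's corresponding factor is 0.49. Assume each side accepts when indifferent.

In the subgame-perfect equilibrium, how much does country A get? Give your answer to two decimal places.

68.84

Round 4 (country A proposes): country B gets 28 if talks fail, so country A offers 28 and keeps 72.
Round 3 (country B proposes): country A can get 72 next round, worth 0.85 × 72 = 61.2 now, so country B offers 61.2, keeping 38.8.
Round 2 (country A proposes): country B can get 38.8 next round, worth 0.49 × 38.8 = 19.012 now. Country A offers 19.012 and keeps 100 − 19.012 = 80.988.
Round 1 (country B proposes): country A can get 80.988 next round, worth 0.85 × 80.988 = 68.8398 now; country B offers that and keeps 31.1602.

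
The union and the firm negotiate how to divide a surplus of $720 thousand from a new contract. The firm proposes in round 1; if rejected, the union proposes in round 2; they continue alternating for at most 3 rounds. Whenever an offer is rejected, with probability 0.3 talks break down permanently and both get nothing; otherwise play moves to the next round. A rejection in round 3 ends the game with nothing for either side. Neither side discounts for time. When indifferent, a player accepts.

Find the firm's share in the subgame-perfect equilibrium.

By backward induction:
Round 3 (the firm proposes): the union will accept anything ≥ 0, so the firm offers 0 and keeps 720.
Round 2 (the union proposes): rejecting gives the firm an expected 0.7 × 720 = 504. The union offers 504 and keeps 720 − 504 = 216.
Round 1 (the firm proposes): rejecting gives the union an expected 0.7 × 216 = 151.2, so the firm offers 151.2, keeping 568.8.

568.8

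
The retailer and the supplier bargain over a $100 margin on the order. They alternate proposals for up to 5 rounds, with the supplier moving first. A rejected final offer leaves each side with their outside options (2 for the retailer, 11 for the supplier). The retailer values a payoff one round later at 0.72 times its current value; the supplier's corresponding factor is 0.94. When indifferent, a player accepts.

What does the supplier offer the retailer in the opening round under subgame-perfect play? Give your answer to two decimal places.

8.16

Round 5 (the supplier proposes): the retailer gets 2 if talks fail, so the supplier offers 2 and keeps 98.
Round 4 (the retailer proposes): the supplier can get 98 next round, worth 0.94 × 98 = 92.12 now; the retailer offers that and keeps 7.88.
Round 3 (the supplier proposes): the retailer can get 7.88 next round, worth 0.72 × 7.88 = 5.6736 now. The supplier offers 5.6736 and keeps 100 − 5.6736 = 94.3264.
Round 2 (the retailer proposes): the supplier can get 94.3264 next round, worth 0.94 × 94.3264 = 88.666816 now, so the retailer offers 88.666816, keeping 11.333184.
Round 1 (the supplier proposes): the retailer can get 11.333184 next round, worth 0.72 × 11.333184 = 8.15989248 now, so the supplier offers 8.15989248, keeping 91.84010752.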